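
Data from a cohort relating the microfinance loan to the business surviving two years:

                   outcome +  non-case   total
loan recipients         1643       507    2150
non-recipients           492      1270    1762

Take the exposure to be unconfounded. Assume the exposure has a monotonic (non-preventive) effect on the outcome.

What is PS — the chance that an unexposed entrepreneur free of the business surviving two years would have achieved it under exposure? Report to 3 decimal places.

p₁ = P(outcome | exposed) = 1643/2150 = 0.76419
p₀ = P(outcome | unexposed) = 492/1762 = 0.27923
Under exogeneity and monotonicity, PS = (p₁ − p₀) / (1 − p₀).
PS = (0.76419 − 0.27923) / (1 − 0.27923) = 0.48496 / 0.72077 ≈ 0.6728

PS ≈ 0.673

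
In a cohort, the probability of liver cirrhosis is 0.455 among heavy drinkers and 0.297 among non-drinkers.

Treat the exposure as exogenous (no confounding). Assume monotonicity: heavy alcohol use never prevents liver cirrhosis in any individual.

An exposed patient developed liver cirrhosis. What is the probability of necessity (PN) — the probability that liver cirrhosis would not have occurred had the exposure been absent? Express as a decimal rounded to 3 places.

PN ≈ 0.347

Let p₁ = 0.455, p₀ = 0.297.
Under exogeneity and monotonicity, PN = (p₁ − p₀) / p₁.
PN = (0.455 − 0.297) / 0.455 = 0.158 / 0.455 ≈ 0.3473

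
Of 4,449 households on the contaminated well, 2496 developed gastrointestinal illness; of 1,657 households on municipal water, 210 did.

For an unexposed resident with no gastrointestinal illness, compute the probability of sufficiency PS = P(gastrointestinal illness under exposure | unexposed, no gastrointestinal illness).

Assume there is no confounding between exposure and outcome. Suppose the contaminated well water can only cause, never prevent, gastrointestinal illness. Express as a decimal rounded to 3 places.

PS ≈ 0.497

p₁ = P(outcome | exposed) = 2496/4449 = 0.56102
p₀ = P(outcome | unexposed) = 210/1657 = 0.12674
Under exogeneity and monotonicity, PS = (p₁ − p₀) / (1 − p₀).
PS = (0.56102 − 0.12674) / (1 − 0.12674) = 0.43429 / 0.87326 ≈ 0.4973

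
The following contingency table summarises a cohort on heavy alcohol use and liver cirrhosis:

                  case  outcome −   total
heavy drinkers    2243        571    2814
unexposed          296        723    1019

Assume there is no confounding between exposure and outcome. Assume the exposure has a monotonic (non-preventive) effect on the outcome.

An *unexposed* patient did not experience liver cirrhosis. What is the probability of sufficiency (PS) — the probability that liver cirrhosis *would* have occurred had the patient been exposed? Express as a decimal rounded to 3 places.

p₁ = P(outcome | exposed) = 2243/2814 = 0.79709
p₀ = P(outcome | unexposed) = 296/1019 = 0.29048
Under exogeneity and monotonicity, PS = (p₁ − p₀) / (1 − p₀).
PS = (0.79709 − 0.29048) / (1 − 0.29048) = 0.50661 / 0.70952 ≈ 0.7140

PS ≈ 0.714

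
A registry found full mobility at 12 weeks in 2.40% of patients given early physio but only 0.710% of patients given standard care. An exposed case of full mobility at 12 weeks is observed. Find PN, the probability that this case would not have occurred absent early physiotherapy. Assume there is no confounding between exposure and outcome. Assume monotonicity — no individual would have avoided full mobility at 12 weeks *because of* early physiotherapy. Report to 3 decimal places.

PN ≈ 0.704

p₁ = 0.024, p₀ = 0.0071.
Under exogeneity and monotonicity, PN = (p₁ − p₀) / p₁.
PN = (0.024 − 0.0071) / 0.024 = 0.0169 / 0.024 ≈ 0.7042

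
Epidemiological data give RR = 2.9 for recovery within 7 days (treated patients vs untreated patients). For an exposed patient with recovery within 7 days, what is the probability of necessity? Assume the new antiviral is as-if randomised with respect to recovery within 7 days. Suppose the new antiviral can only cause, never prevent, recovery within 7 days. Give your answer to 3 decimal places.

PN ≈ 0.655

Under exogeneity and monotonicity, PN = (RR − 1) / RR = 1 − 1/RR.
PN = (2.9 − 1) / 2.9 = 1.9 / 2.9 ≈ 0.6552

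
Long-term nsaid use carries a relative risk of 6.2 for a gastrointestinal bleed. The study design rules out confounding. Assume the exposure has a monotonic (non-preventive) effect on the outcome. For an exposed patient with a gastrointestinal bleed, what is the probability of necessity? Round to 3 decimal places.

PN ≈ 0.839

Under exogeneity and monotonicity, PN = (RR − 1) / RR = 1 − 1/RR.
PN = (6.2 − 1) / 6.2 = 5.2 / 6.2 ≈ 0.8387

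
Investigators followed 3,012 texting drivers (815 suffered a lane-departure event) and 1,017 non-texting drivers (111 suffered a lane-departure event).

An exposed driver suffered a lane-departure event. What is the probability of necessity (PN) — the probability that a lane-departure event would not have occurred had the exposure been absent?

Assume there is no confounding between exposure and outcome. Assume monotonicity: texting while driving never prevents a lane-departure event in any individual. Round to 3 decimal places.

p₁ = P(outcome | exposed) = 815/3012 = 0.27058
p₀ = P(outcome | unexposed) = 111/1017 = 0.10914
Under exogeneity and monotonicity, PN = (p₁ − p₀) / p₁.
PN = (0.27058 − 0.10914) / 0.27058 = 0.16144 / 0.27058 ≈ 0.5966

PN ≈ 0.597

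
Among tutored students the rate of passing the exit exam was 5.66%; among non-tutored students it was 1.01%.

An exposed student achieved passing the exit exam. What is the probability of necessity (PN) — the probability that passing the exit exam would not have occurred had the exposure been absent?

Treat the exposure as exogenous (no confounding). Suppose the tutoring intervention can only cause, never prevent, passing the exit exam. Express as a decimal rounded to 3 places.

p₁ = 0.0566, p₀ = 0.0101.
Under exogeneity and monotonicity, PN = (p₁ − p₀) / p₁.
PN = (0.0566 − 0.0101) / 0.0566 = 0.0465 / 0.0566 ≈ 0.8216

PN ≈ 0.822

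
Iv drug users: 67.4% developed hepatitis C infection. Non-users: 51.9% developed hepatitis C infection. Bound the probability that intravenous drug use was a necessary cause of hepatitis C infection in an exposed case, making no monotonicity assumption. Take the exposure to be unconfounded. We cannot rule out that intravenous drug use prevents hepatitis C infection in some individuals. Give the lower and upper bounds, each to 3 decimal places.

p₁ = 0.674, p₀ = 0.519.
Under exogeneity alone the bounds on PN are max{0,(p₁−p₀)/p₁} ≤ PN ≤ min{1,(1−p₀)/p₁}.
  lower = (p₁ − p₀)/p₁ = 0.155 / 0.674 ≈ 0.2300
  upper = min{1, (1 − p₀)/p₁} = 0.481 / 0.674 ≈ 0.7136

0.230 ≤ PN ≤ 0.714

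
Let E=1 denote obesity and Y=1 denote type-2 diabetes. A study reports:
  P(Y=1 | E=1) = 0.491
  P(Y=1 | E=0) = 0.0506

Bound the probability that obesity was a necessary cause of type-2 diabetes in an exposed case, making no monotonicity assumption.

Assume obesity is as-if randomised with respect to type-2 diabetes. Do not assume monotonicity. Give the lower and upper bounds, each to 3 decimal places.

Let p₁ = 0.491, p₀ = 0.0506.
Under exogeneity alone the bounds on PN are max{0,(p₁−p₀)/p₁} ≤ PN ≤ min{1,(1−p₀)/p₁}.
  lower = (p₁ − p₀)/p₁ = 0.4404 / 0.491 ≈ 0.8969
  upper = min{1, (1 − p₀)/p₁} = 0.9494 / 0.491 ≈ 1.9336 → capped at 1

0.897 ≤ PN ≤ 1.000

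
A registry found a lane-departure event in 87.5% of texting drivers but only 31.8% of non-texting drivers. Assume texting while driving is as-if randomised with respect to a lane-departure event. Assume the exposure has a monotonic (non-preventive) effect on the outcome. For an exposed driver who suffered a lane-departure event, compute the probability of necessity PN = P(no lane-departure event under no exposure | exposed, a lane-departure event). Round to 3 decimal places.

PN ≈ 0.637

p₁ = 0.875, p₀ = 0.318.
Under exogeneity and monotonicity, PN = (p₁ − p₀) / p₁.
PN = (0.875 − 0.318) / 0.875 = 0.557 / 0.875 ≈ 0.6366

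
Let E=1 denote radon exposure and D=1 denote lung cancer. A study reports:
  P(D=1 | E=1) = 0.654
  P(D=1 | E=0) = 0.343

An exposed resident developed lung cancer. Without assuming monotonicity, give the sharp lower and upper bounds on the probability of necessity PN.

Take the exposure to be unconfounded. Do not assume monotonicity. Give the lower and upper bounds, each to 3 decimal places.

Let p₁ = 0.654, p₀ = 0.343.
Under exogeneity alone the bounds on PN are max{0,(p₁−p₀)/p₁} ≤ PN ≤ min{1,(1−p₀)/p₁}.
  lower = (p₁ − p₀)/p₁ = 0.311 / 0.654 ≈ 0.4755
  upper = min{1, (1 − p₀)/p₁} = 0.657 / 0.654 ≈ 1.0046 → capped at 1

0.476 ≤ PN ≤ 1.000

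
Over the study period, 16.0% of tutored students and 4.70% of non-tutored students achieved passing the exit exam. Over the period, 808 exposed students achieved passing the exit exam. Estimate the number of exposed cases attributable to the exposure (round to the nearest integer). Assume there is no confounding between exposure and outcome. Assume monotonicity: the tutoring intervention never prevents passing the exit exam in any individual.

p₁ = 0.16, p₀ = 0.047.
PN = (p₁ − p₀)/p₁ = (0.16 − 0.047) / 0.16 ≈ 0.70625.
Attributable cases ≈ PN × (exposed cases) = 0.70625 × 808 ≈ 570.65.

about 571 cases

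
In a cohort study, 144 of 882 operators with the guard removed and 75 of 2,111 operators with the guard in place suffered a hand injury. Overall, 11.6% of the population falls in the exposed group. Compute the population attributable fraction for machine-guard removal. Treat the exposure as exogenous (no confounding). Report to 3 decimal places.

PAF ≈ 0.294

p₁ = P(outcome | exposed) = 144/882 = 0.16327
p₀ = P(outcome | unexposed) = 75/2111 = 0.035528
Overall risk P(Y=1) = π·p₁ + (1−π)·p₀ = 0.116×0.16327 + 0.884×0.035528 = 0.050346.
Under exogeneity, PAF = [P(Y=1) − p₀] / P(Y=1).
PAF = (0.050346 − 0.035528) / 0.050346 ≈ 0.2943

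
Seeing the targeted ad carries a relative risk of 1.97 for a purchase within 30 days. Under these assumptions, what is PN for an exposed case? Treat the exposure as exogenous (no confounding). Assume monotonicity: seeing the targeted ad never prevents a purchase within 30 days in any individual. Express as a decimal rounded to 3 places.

PN ≈ 0.492

Under exogeneity and monotonicity, PN = (RR − 1) / RR = 1 − 1/RR.
PN = (1.97 − 1) / 1.97 = 0.97 / 1.97 ≈ 0.4924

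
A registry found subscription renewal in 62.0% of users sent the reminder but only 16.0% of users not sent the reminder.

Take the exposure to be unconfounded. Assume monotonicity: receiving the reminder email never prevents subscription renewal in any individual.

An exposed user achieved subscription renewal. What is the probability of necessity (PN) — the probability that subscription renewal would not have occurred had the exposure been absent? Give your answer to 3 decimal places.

p₁ = 0.62, p₀ = 0.16.
Under exogeneity and monotonicity, PN = (p₁ − p₀) / p₁.
PN = (0.62 − 0.16) / 0.62 = 0.46 / 0.62 ≈ 0.7419

PN ≈ 0.742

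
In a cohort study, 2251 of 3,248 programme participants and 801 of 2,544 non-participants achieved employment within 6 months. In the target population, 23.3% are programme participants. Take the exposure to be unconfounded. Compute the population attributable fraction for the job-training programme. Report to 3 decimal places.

p₁ = P(outcome | exposed) = 2251/3248 = 0.69304
p₀ = P(outcome | unexposed) = 801/2544 = 0.31486
Overall risk P(Y=1) = π·p₁ + (1−π)·p₀ = 0.233×0.69304 + 0.767×0.31486 = 0.40298.
Under exogeneity, PAF = [P(Y=1) − p₀] / P(Y=1).
PAF = (0.40298 − 0.31486) / 0.40298 ≈ 0.2187

PAF ≈ 0.219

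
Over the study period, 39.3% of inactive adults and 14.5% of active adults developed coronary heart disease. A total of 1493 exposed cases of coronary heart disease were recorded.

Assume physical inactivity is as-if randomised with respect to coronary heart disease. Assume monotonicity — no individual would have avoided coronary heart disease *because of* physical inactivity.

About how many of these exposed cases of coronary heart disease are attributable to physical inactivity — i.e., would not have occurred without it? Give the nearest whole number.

about 942 cases

p₁ = 0.393, p₀ = 0.145.
PN = (p₁ − p₀)/p₁ = (0.393 − 0.145) / 0.393 ≈ 0.63104.
Attributable cases ≈ PN × (exposed cases) = 0.63104 × 1493 ≈ 942.15.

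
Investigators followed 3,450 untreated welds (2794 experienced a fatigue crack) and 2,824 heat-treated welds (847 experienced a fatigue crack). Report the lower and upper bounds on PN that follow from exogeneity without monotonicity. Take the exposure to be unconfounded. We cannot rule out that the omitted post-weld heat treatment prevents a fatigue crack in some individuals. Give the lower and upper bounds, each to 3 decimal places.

p₁ = P(outcome | exposed) = 2794/3450 = 0.80986
p₀ = P(outcome | unexposed) = 847/2824 = 0.29993
Under exogeneity alone the bounds on PN are max{0,(p₁−p₀)/p₁} ≤ PN ≤ min{1,(1−p₀)/p₁}.
  lower = (p₁ − p₀)/p₁ = 0.50993 / 0.80986 ≈ 0.6297
  upper = min{1, (1 − p₀)/p₁} = 0.70007 / 0.80986 ≈ 0.8644

0.630 ≤ PN ≤ 0.864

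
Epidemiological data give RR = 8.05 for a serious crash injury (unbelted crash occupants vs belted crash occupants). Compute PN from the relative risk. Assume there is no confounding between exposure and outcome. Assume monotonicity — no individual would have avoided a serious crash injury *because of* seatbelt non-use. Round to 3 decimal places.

PN ≈ 0.876

Under exogeneity and monotonicity, PN = (RR − 1) / RR = 1 − 1/RR.
PN = (8.05 − 1) / 8.05 = 7.05 / 8.05 ≈ 0.8758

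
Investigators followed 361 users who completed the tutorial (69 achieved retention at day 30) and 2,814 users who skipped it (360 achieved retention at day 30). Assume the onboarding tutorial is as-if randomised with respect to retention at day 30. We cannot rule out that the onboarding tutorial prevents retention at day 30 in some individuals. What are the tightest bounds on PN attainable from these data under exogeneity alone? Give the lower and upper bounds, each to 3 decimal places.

0.331 ≤ PN ≤ 1.000

p₁ = P(outcome | exposed) = 69/361 = 0.19114
p₀ = P(outcome | unexposed) = 360/2814 = 0.12793
Under exogeneity alone the bounds on PN are max{0,(p₁−p₀)/p₁} ≤ PN ≤ min{1,(1−p₀)/p₁}.
  lower = (p₁ − p₀)/p₁ = 0.063204 / 0.19114 ≈ 0.3307
  upper = min{1, (1 − p₀)/p₁} = 0.87207 / 0.19114 ≈ 4.5626 → capped at 1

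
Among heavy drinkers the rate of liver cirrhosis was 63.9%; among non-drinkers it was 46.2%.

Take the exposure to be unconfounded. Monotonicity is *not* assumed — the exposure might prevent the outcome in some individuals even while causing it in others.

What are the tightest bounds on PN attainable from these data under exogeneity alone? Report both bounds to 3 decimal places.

0.277 ≤ PN ≤ 0.842

p₁ = 0.639, p₀ = 0.462.
Under exogeneity alone the bounds on PN are max{0,(p₁−p₀)/p₁} ≤ PN ≤ min{1,(1−p₀)/p₁}.
  lower = (p₁ − p₀)/p₁ = 0.177 / 0.639 ≈ 0.2770
  upper = min{1, (1 − p₀)/p₁} = 0.538 / 0.639 ≈ 0.8419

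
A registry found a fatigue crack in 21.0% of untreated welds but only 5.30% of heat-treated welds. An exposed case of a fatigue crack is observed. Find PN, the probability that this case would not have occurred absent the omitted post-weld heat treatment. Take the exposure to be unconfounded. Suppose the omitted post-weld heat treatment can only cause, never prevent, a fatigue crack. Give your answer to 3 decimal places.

p₁ = 0.21, p₀ = 0.053.
Under exogeneity and monotonicity, PN = (p₁ − p₀) / p₁.
PN = (0.21 − 0.053) / 0.21 = 0.157 / 0.21 ≈ 0.7476

PN ≈ 0.748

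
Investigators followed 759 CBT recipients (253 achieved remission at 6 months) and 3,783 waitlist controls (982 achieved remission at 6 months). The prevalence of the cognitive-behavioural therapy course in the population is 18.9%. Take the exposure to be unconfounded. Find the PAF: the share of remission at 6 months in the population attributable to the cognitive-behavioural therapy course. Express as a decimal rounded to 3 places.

p₁ = P(outcome | exposed) = 253/759 = 0.33333
p₀ = P(outcome | unexposed) = 982/3783 = 0.25958
Overall risk P(Y=1) = π·p₁ + (1−π)·p₀ = 0.189×0.33333 + 0.811×0.25958 = 0.27352.
Under exogeneity, PAF = [P(Y=1) − p₀] / P(Y=1).
PAF = (0.27352 − 0.25958) / 0.27352 ≈ 0.0510

PAF ≈ 0.051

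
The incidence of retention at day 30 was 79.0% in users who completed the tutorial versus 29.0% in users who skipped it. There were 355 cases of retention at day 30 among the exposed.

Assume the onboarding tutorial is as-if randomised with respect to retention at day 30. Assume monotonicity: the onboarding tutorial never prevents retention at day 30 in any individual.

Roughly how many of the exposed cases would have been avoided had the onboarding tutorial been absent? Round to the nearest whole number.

p₁ = 0.79, p₀ = 0.29.
PN = (p₁ − p₀)/p₁ = (0.79 − 0.29) / 0.79 ≈ 0.63291.
Attributable cases ≈ PN × (exposed cases) = 0.63291 × 355 ≈ 224.68.

about 225 cases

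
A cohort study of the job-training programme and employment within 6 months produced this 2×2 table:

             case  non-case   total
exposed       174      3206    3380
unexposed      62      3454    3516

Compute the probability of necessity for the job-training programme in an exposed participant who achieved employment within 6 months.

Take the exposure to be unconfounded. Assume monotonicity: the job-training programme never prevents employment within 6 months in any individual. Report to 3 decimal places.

PN ≈ 0.657

p₁ = P(outcome | exposed) = 174/3380 = 0.051479
p₀ = P(outcome | unexposed) = 62/3516 = 0.017634
Under exogeneity and monotonicity, PN = (p₁ − p₀)/p₁.
PN = (0.051479 − 0.017634) / 0.051479 ≈ 0.6575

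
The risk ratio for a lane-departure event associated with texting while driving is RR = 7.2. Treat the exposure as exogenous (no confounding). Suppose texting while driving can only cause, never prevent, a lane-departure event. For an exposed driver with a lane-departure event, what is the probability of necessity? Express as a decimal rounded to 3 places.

PN ≈ 0.861

Under exogeneity and monotonicity, PN = (RR − 1) / RR = 1 − 1/RR.
PN = (7.2 − 1) / 7.2 = 6.2 / 7.2 ≈ 0.8611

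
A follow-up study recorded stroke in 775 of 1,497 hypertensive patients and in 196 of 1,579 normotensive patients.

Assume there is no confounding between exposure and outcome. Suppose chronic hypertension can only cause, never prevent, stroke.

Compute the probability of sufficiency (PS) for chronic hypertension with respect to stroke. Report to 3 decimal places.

PS ≈ 0.449

p₁ = P(outcome | exposed) = 775/1497 = 0.5177
p₀ = P(outcome | unexposed) = 196/1579 = 0.12413
Under exogeneity and monotonicity, PS = (p₁ − p₀) / (1 − p₀).
PS = (0.5177 − 0.12413) / (1 − 0.12413) = 0.39357 / 0.87587 ≈ 0.4494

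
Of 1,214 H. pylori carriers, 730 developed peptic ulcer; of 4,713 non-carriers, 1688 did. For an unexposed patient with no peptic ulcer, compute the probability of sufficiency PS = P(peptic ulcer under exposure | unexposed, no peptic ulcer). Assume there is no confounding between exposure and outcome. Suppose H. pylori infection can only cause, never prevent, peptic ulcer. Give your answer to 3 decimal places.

PS ≈ 0.379

p₁ = P(outcome | exposed) = 730/1214 = 0.60132
p₀ = P(outcome | unexposed) = 1688/4713 = 0.35816
Under exogeneity and monotonicity, PS = (p₁ − p₀) / (1 − p₀).
PS = (0.60132 − 0.35816) / (1 − 0.35816) = 0.24316 / 0.64184 ≈ 0.3788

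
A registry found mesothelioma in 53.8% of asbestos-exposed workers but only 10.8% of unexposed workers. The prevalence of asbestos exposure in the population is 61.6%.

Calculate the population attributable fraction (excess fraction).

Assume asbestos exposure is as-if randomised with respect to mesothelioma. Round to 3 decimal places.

PAF ≈ 0.710

p₁ = 0.538, p₀ = 0.108.
Overall risk P(Y=1) = π·p₁ + (1−π)·p₀ = 0.616×0.538 + 0.384×0.108 = 0.37288.
Under exogeneity, PAF = [P(Y=1) − p₀] / P(Y=1).
PAF = (0.37288 − 0.108) / 0.37288 ≈ 0.7104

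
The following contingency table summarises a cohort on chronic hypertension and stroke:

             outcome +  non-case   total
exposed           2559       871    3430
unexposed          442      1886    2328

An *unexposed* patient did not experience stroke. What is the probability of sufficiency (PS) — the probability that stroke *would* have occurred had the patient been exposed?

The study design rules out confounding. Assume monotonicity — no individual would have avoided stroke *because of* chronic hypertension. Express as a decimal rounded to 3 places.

p₁ = P(outcome | exposed) = 2559/3430 = 0.74606
p₀ = P(outcome | unexposed) = 442/2328 = 0.18986
Under exogeneity and monotonicity, PS = (p₁ − p₀) / (1 − p₀).
PS = (0.74606 − 0.18986) / (1 − 0.18986) = 0.5562 / 0.81014 ≈ 0.6866

PS ≈ 0.687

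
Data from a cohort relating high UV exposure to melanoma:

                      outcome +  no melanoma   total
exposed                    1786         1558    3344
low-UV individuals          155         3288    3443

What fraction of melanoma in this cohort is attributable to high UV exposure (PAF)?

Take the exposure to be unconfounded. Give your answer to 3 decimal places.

p₁ = P(outcome | exposed) = 1786/3344 = 0.53409
p₀ = P(outcome | unexposed) = 155/3443 = 0.045019
Exposure prevalence π = 3344/6787 = 0.49271; overall risk P(Y=1) = 0.28599.
Under exogeneity, PAF = [P(Y=1) − p₀]/P(Y=1).
PAF = (0.28599 − 0.045019) / 0.28599 ≈ 0.8426

PAF ≈ 0.843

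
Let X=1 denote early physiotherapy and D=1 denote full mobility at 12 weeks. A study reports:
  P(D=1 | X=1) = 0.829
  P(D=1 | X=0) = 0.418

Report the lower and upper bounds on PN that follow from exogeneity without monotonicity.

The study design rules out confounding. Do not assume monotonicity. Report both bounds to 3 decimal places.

0.496 ≤ PN ≤ 0.702

Let p₁ = 0.829, p₀ = 0.418.
Under exogeneity alone the bounds on PN are max{0,(p₁−p₀)/p₁} ≤ PN ≤ min{1,(1−p₀)/p₁}.
  lower = (p₁ − p₀)/p₁ = 0.411 / 0.829 ≈ 0.4958
  upper = min{1, (1 − p₀)/p₁} = 0.582 / 0.829 ≈ 0.7021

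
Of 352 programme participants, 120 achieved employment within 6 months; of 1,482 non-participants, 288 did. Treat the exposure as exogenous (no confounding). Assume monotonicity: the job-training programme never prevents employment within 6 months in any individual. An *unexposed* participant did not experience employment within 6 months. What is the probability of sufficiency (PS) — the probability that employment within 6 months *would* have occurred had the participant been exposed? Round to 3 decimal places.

PS ≈ 0.182

p₁ = P(outcome | exposed) = 120/352 = 0.34091
p₀ = P(outcome | unexposed) = 288/1482 = 0.19433
Under exogeneity and monotonicity, PS = (p₁ − p₀) / (1 − p₀).
PS = (0.34091 − 0.19433) / (1 − 0.19433) = 0.14658 / 0.80567 ≈ 0.1819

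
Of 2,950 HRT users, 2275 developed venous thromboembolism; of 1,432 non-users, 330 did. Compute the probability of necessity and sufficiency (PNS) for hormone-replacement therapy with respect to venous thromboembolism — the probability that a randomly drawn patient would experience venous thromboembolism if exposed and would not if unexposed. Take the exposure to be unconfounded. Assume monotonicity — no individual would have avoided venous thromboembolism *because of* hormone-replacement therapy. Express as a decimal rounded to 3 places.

PNS ≈ 0.541

p₁ = P(outcome | exposed) = 2275/2950 = 0.77119
p₀ = P(outcome | unexposed) = 330/1432 = 0.23045
Under exogeneity and monotonicity, PNS = p₁ − p₀.
PNS = 0.77119 − 0.23045 = 0.54074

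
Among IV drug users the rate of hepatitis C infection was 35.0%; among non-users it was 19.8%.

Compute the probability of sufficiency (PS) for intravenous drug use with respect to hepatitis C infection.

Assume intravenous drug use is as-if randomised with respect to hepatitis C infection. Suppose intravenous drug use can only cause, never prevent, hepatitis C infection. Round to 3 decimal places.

PS ≈ 0.190

p₁ = 0.35, p₀ = 0.198.
Under exogeneity and monotonicity, PS = (p₁ − p₀) / (1 − p₀).
PS = (0.35 − 0.198) / (1 − 0.198) = 0.152 / 0.802 ≈ 0.1895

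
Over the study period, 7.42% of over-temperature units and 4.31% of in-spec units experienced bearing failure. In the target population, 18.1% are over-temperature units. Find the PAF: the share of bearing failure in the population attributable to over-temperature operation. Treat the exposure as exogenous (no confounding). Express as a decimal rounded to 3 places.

PAF ≈ 0.116

p₁ = 0.0742, p₀ = 0.0431.
Overall risk P(Y=1) = π·p₁ + (1−π)·p₀ = 0.181×0.0742 + 0.819×0.0431 = 0.048729.
Under exogeneity, PAF = [P(Y=1) − p₀] / P(Y=1).
PAF = (0.048729 − 0.0431) / 0.048729 ≈ 0.1155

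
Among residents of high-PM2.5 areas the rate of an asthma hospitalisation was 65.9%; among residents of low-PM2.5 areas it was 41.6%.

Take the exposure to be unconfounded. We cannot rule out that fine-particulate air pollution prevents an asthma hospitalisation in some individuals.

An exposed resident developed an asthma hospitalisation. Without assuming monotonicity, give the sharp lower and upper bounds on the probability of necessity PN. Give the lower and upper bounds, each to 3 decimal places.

0.369 ≤ PN ≤ 0.886

p₁ = 0.659, p₀ = 0.416.
Under exogeneity alone the bounds on PN are max{0,(p₁−p₀)/p₁} ≤ PN ≤ min{1,(1−p₀)/p₁}.
  lower = (p₁ − p₀)/p₁ = 0.243 / 0.659 ≈ 0.3687
  upper = min{1, (1 − p₀)/p₁} = 0.584 / 0.659 ≈ 0.8862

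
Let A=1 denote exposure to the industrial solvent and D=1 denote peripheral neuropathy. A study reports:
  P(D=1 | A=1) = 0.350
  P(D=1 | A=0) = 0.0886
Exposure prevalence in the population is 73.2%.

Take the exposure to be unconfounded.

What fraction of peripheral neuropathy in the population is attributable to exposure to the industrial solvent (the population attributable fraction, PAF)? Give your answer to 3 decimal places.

PAF ≈ 0.684

Let p₁ = 0.35, p₀ = 0.0886.
Overall risk P(Y=1) = π·p₁ + (1−π)·p₀ = 0.732×0.35 + 0.268×0.0886 = 0.27994.
Under exogeneity, PAF = [P(Y=1) − p₀] / P(Y=1).
PAF = (0.27994 − 0.0886) / 0.27994 ≈ 0.6835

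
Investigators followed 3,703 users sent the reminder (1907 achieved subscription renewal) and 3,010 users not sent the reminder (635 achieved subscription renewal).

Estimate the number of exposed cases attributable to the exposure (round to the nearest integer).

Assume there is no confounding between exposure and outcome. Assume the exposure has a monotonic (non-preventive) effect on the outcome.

p₁ = P(outcome | exposed) = 1907/3703 = 0.51499
p₀ = P(outcome | unexposed) = 635/3010 = 0.21096
PN = (p₁ − p₀)/p₁ = (0.51499 − 0.21096) / 0.51499 ≈ 0.59035.
Attributable cases ≈ PN × (exposed cases) = 0.59035 × 1907 ≈ 1125.80.

about 1126 cases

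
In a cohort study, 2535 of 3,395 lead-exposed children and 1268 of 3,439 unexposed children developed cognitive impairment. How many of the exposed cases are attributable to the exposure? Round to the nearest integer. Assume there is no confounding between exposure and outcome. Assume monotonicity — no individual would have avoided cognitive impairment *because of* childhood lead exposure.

p₁ = P(outcome | exposed) = 2535/3395 = 0.74669
p₀ = P(outcome | unexposed) = 1268/3439 = 0.36871
PN = (p₁ − p₀)/p₁ = (0.74669 − 0.36871) / 0.74669 ≈ 0.50620.
Attributable cases ≈ PN × (exposed cases) = 0.50620 × 2535 ≈ 1283.22.

about 1283 cases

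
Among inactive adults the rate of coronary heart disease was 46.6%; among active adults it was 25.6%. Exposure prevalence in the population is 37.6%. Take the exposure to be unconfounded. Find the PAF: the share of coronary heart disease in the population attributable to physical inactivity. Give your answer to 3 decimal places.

p₁ = 0.466, p₀ = 0.256.
Overall risk P(Y=1) = π·p₁ + (1−π)·p₀ = 0.376×0.466 + 0.624×0.256 = 0.33496.
Under exogeneity, PAF = [P(Y=1) − p₀] / P(Y=1).
PAF = (0.33496 − 0.256) / 0.33496 ≈ 0.2357

PAF ≈ 0.236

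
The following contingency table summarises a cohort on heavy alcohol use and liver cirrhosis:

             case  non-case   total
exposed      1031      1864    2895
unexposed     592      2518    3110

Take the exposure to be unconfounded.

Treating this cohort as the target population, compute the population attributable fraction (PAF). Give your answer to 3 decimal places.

PAF ≈ 0.296

p₁ = P(outcome | exposed) = 1031/2895 = 0.35613
p₀ = P(outcome | unexposed) = 592/3110 = 0.19035
Exposure prevalence π = 2895/6005 = 0.4821; overall risk P(Y=1) = 0.27027.
Under exogeneity, PAF = [P(Y=1) − p₀]/P(Y=1).
PAF = (0.27027 − 0.19035) / 0.27027 ≈ 0.2957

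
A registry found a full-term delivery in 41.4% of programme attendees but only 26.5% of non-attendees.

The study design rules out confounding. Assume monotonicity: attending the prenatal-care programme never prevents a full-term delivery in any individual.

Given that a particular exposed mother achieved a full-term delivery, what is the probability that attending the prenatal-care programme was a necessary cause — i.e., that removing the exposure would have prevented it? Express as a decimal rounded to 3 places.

p₁ = 0.414, p₀ = 0.265.
Under exogeneity and monotonicity, PN = (p₁ − p₀) / p₁.
PN = (0.414 − 0.265) / 0.414 = 0.149 / 0.414 ≈ 0.3599

PN ≈ 0.360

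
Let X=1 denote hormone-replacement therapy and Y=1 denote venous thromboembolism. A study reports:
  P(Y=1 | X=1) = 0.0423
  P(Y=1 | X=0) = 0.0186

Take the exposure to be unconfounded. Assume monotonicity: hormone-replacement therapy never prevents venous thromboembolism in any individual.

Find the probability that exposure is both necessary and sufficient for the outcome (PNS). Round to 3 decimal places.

PNS ≈ 0.024

Let p₁ = 0.0423, p₀ = 0.0186.
Under exogeneity and monotonicity, PNS = p₁ − p₀.
PNS = 0.0423 − 0.0186 = 0.0237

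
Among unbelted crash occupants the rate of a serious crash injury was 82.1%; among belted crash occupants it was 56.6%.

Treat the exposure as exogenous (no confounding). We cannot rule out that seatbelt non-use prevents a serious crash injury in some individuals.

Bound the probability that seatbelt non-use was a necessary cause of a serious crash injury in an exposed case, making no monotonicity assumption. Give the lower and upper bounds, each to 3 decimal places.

p₁ = 0.821, p₀ = 0.566.
Under exogeneity alone the bounds on PN are max{0,(p₁−p₀)/p₁} ≤ PN ≤ min{1,(1−p₀)/p₁}.
  lower = (p₁ − p₀)/p₁ = 0.255 / 0.821 ≈ 0.3106
  upper = min{1, (1 − p₀)/p₁} = 0.434 / 0.821 ≈ 0.5286

0.311 ≤ PN ≤ 0.529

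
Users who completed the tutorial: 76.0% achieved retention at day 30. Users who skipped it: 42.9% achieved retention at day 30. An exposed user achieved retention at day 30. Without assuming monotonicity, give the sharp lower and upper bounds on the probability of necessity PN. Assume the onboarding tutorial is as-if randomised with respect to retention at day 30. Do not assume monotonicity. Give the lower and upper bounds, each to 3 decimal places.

0.436 ≤ PN ≤ 0.751

p₁ = 0.76, p₀ = 0.429.
Under exogeneity alone the bounds on PN are max{0,(p₁−p₀)/p₁} ≤ PN ≤ min{1,(1−p₀)/p₁}.
  lower = (p₁ − p₀)/p₁ = 0.331 / 0.76 ≈ 0.4355
  upper = min{1, (1 − p₀)/p₁} = 0.571 / 0.76 ≈ 0.7513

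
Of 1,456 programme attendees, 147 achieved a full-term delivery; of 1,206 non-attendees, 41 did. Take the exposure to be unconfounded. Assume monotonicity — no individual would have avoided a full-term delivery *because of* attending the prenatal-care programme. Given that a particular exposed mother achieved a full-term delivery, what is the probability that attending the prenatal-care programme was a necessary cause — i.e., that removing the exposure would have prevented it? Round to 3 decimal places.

p₁ = P(outcome | exposed) = 147/1456 = 0.10096
p₀ = P(outcome | unexposed) = 41/1206 = 0.033997
Under exogeneity and monotonicity, PN = (p₁ − p₀) / p₁.
PN = (0.10096 − 0.033997) / 0.10096 = 0.066965 / 0.10096 ≈ 0.6633

PN ≈ 0.663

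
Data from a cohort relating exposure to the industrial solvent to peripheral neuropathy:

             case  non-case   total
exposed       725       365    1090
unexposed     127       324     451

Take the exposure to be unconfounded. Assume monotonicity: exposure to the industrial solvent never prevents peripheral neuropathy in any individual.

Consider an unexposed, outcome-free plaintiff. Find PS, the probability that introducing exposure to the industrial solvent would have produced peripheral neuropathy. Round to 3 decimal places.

p₁ = P(outcome | exposed) = 725/1090 = 0.66514
p₀ = P(outcome | unexposed) = 127/451 = 0.2816
Under exogeneity and monotonicity, PS = (p₁ − p₀)/(1 − p₀).
PS = (0.66514 − 0.2816) / 0.7184 ≈ 0.5339

PS ≈ 0.534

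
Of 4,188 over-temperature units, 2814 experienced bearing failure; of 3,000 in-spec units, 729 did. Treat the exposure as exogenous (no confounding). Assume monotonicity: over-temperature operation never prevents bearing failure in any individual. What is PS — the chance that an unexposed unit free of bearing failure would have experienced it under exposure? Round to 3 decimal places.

p₁ = P(outcome | exposed) = 2814/4188 = 0.67192
p₀ = P(outcome | unexposed) = 729/3000 = 0.243
Under exogeneity and monotonicity, PS = (p₁ − p₀) / (1 − p₀).
PS = (0.67192 − 0.243) / (1 − 0.243) = 0.42892 / 0.757 ≈ 0.5666

PS ≈ 0.567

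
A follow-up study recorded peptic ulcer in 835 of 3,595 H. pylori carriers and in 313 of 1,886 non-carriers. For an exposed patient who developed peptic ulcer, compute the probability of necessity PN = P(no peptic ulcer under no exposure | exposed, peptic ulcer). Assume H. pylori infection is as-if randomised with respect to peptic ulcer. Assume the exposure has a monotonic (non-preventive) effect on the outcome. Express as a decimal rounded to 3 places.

PN ≈ 0.285

p₁ = P(outcome | exposed) = 835/3595 = 0.23227
p₀ = P(outcome | unexposed) = 313/1886 = 0.16596
Under exogeneity and monotonicity, PN = (p₁ − p₀) / p₁.
PN = (0.23227 − 0.16596) / 0.23227 = 0.066307 / 0.23227 ≈ 0.2855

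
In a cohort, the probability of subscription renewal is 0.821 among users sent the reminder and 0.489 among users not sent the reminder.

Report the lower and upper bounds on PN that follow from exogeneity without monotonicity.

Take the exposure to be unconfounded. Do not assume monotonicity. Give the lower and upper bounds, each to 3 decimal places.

0.404 ≤ PN ≤ 0.622

Let p₁ = 0.821, p₀ = 0.489.
Under exogeneity alone the bounds on PN are max{0,(p₁−p₀)/p₁} ≤ PN ≤ min{1,(1−p₀)/p₁}.
  lower = (p₁ − p₀)/p₁ = 0.332 / 0.821 ≈ 0.4044
  upper = min{1, (1 − p₀)/p₁} = 0.511 / 0.821 ≈ 0.6224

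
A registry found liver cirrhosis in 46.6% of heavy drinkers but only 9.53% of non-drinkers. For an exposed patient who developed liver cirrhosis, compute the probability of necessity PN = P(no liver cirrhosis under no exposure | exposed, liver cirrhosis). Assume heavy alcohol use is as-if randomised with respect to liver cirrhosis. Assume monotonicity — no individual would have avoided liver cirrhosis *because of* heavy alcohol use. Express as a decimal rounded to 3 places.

PN ≈ 0.795

p₁ = 0.466, p₀ = 0.0953.
Under exogeneity and monotonicity, PN = (p₁ − p₀) / p₁.
PN = (0.466 − 0.0953) / 0.466 = 0.3707 / 0.466 ≈ 0.7955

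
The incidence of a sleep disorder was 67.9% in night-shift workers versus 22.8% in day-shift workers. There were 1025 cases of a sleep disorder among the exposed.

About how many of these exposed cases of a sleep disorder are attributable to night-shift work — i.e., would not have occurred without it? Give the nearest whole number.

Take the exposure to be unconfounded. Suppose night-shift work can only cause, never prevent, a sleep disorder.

about 681 cases

p₁ = 0.679, p₀ = 0.228.
PN = (p₁ − p₀)/p₁ = (0.679 − 0.228) / 0.679 ≈ 0.66421.
Attributable cases ≈ PN × (exposed cases) = 0.66421 × 1025 ≈ 680.82.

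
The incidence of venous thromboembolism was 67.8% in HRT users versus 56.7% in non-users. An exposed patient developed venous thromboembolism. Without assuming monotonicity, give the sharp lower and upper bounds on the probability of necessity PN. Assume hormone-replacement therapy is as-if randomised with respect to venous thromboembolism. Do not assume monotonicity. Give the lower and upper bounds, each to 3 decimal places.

p₁ = 0.678, p₀ = 0.567.
Under exogeneity alone the bounds on PN are max{0,(p₁−p₀)/p₁} ≤ PN ≤ min{1,(1−p₀)/p₁}.
  lower = (p₁ − p₀)/p₁ = 0.111 / 0.678 ≈ 0.1637
  upper = min{1, (1 − p₀)/p₁} = 0.433 / 0.678 ≈ 0.6386

0.164 ≤ PN ≤ 0.639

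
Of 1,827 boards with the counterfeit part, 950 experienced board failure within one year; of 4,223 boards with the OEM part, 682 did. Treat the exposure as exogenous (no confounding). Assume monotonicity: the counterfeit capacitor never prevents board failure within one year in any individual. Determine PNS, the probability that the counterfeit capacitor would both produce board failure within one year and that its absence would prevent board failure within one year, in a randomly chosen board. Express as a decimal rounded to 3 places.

p₁ = P(outcome | exposed) = 950/1827 = 0.51998
p₀ = P(outcome | unexposed) = 682/4223 = 0.1615
Under exogeneity and monotonicity, PNS = p₁ − p₀.
PNS = 0.51998 − 0.1615 = 0.35848

PNS ≈ 0.358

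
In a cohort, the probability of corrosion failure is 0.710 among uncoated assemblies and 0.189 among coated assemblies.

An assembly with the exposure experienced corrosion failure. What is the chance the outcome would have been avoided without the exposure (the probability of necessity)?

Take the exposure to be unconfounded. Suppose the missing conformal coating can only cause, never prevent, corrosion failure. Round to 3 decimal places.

Let p₁ = 0.71, p₀ = 0.189.
Under exogeneity and monotonicity, PN = (p₁ − p₀) / p₁.
PN = (0.71 − 0.189) / 0.71 = 0.521 / 0.71 ≈ 0.7338

PN ≈ 0.734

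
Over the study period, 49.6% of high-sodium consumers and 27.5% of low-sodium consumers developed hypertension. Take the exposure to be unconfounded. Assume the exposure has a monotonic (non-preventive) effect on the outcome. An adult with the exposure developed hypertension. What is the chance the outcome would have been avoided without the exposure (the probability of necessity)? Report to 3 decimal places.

PN ≈ 0.446

p₁ = 0.496, p₀ = 0.275.
Under exogeneity and monotonicity, PN = (p₁ − p₀) / p₁.
PN = (0.496 − 0.275) / 0.496 = 0.221 / 0.496 ≈ 0.4456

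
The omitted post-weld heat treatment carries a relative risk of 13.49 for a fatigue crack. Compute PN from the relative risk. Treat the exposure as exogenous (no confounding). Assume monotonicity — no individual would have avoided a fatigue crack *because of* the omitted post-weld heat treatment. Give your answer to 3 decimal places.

Under exogeneity and monotonicity, PN = (RR − 1) / RR = 1 − 1/RR.
PN = (13.49 − 1) / 13.49 = 12.49 / 13.49 ≈ 0.9259

PN ≈ 0.926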